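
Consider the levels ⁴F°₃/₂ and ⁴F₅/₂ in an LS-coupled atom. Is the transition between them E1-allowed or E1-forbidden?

Reading off the term symbols: S 3/2→3/2, L 3→3, J 3/2→5/2, parity odd→even.
Parity must change: odd → even — satisfied.
ΔS = 0: S: 3/2 → 3/2 — satisfied.
ΔL = 0, ±1 (not L=0↔0): L: 3 → 3, ΔL = +0 — satisfied.
ΔJ = 0, ±1 (not J=0↔0): J: 3/2 → 5/2, ΔJ = +1 — satisfied.
All four E1 rules are satisfied.

allowed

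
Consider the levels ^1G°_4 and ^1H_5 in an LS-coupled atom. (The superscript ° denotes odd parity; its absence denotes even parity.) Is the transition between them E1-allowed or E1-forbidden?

Reading off the term symbols: S 0→0, L 4→5, J 4→5, parity odd→even.
Parity must change: odd → even — passes.
ΔL = 0, ±1 (not L=0↔0): L: 4 → 5, ΔL = +1 — passes.
ΔJ = 0, ±1 (not J=0↔0): J: 4 → 5, ΔJ = +1 — passes.
ΔS = 0: S: 0 → 0 — passes.
All four E1 rules are satisfied.

allowed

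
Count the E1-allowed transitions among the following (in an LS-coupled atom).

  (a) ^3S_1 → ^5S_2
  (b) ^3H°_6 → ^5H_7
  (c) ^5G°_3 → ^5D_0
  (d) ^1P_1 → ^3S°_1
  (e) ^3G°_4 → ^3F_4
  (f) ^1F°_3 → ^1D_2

2

(a) forbidden (parity, ΔS, ΔL fail)
(b) forbidden (ΔS fails)
(c) forbidden (ΔL, ΔJ fail)
(d) forbidden (ΔS fails)
(e) allowed
(f) allowed
Total allowed: 2 of 6.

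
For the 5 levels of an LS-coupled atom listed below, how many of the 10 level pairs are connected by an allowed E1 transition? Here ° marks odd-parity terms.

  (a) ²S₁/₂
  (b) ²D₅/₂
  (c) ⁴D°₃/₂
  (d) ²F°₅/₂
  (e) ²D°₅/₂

2

(a)–(b): forbidden (parity, ΔL, ΔJ).
(a)–(c): forbidden (ΔS, ΔL).
(a)–(d): forbidden (ΔL, ΔJ).
(a)–(e): forbidden (ΔL, ΔJ).
(b)–(c): forbidden (ΔS).
(b)–(d): allowed.
(b)–(e): allowed.
(c)–(d): forbidden (parity, ΔS).
(c)–(e): forbidden (parity, ΔS).
(d)–(e): forbidden (parity).
Allowed pairs: 2 of 10.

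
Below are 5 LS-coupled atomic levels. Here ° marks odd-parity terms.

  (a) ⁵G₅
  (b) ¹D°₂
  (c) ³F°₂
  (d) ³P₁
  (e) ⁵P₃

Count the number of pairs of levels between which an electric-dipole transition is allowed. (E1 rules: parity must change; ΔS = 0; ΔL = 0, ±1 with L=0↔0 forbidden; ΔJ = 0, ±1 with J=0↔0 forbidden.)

0

(a)–(b): forbidden (ΔS, ΔL, ΔJ).
(a)–(c): forbidden (ΔS, ΔJ).
(a)–(d): forbidden (parity, ΔS, ΔL, ΔJ).
(a)–(e): forbidden (parity, ΔL, ΔJ).
(b)–(c): forbidden (parity, ΔS).
(b)–(d): forbidden (ΔS).
(b)–(e): forbidden (ΔS).
(c)–(d): forbidden (ΔL).
(c)–(e): forbidden (ΔS, ΔL).
(d)–(e): forbidden (parity, ΔS, ΔJ).
Allowed pairs: 0 of 10.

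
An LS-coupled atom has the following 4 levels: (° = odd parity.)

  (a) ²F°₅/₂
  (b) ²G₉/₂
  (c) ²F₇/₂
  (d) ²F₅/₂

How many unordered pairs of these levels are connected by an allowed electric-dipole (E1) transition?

(a)–(b): forbidden (ΔJ).
(a)–(c): allowed.
(a)–(d): allowed.
(b)–(c): forbidden (parity).
(b)–(d): forbidden (parity, ΔJ).
(c)–(d): forbidden (parity).
Allowed pairs: 2 of 6.

2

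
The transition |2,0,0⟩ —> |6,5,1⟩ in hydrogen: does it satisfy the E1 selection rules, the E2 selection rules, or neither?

neither

Δl = 5 − 0 = +5; l_i + l_f = 5.
Δm_l = +1.
E1 (Δl = ±1, |Δm_l| ≤ 1): not satisfied.
E2 (Δl = 0,±2, l_i+l_f ≥ 2, |Δm_l| ≤ 2): not satisfied.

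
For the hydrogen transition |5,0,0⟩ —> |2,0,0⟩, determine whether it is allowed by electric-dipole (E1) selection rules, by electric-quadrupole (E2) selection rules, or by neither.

Δl = 0 − 0 = +0; l_i + l_f = 0.
Δm_l = +0.
E1 (Δl = ±1, |Δm_l| ≤ 1): not satisfied.
E2 (Δl = 0,±2, l_i+l_f ≥ 2, |Δm_l| ≤ 2): not satisfied.

neither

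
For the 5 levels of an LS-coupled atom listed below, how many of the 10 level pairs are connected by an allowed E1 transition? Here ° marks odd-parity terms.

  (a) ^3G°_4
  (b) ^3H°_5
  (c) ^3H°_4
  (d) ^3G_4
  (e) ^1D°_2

(a)–(b): forbidden (parity).
(a)–(c): forbidden (parity).
(a)–(d): allowed.
(a)–(e): forbidden (parity, ΔS, ΔL, ΔJ).
(b)–(c): forbidden (parity).
(b)–(d): allowed.
(b)–(e): forbidden (parity, ΔS, ΔL, ΔJ).
(c)–(d): allowed.
(c)–(e): forbidden (parity, ΔS, ΔL, ΔJ).
(d)–(e): forbidden (ΔS, ΔL, ΔJ).
Allowed pairs: 3 of 10.

3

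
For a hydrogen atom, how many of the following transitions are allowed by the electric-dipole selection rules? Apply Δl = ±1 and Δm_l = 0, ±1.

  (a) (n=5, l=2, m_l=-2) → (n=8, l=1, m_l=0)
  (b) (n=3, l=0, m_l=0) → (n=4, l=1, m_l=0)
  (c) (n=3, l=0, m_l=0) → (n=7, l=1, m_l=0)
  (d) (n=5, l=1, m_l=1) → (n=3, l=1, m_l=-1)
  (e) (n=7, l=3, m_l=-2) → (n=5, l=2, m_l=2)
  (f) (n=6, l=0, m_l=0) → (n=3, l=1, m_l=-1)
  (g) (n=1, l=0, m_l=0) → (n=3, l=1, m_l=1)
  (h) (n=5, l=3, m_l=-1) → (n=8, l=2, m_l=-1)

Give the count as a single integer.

(a) forbidden — Δm_l = +2 (E1 requires Δm_l = 0, ±1)
(b) allowed
(c) allowed
(d) forbidden — Δl = +0 (E1 requires Δl = ±1); Δm_l = -2 (E1 requires Δm_l = 0, ±1)
(e) forbidden — Δm_l = +4 (E1 requires Δm_l = 0, ±1)
(f) allowed
(g) allowed
(h) allowed
Total allowed: 5 of 8.

5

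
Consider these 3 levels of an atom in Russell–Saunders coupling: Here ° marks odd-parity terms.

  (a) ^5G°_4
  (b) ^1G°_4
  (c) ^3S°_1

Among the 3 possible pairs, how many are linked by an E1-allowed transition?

(a)–(b): forbidden (parity, ΔS).
(a)–(c): forbidden (parity, ΔS, ΔL, ΔJ).
(b)–(c): forbidden (parity, ΔS, ΔL, ΔJ).
Allowed pairs: 0 of 3.

0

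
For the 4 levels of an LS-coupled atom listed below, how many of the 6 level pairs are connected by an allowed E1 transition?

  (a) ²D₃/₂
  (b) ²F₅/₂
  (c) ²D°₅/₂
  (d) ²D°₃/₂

(a)–(b): forbidden (parity).
(a)–(c): allowed.
(a)–(d): allowed.
(b)–(c): allowed.
(b)–(d): allowed.
(c)–(d): forbidden (parity).
Allowed pairs: 4 of 6.

4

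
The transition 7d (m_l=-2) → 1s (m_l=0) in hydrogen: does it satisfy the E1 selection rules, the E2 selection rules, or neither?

E2

Δl = 0 − 2 = -2; l_i + l_f = 2.
Δm_l = +2.
E1 (Δl = ±1, |Δm_l| ≤ 1): not satisfied.
E2 (Δl = 0,±2, l_i+l_f ≥ 2, |Δm_l| ≤ 2): satisfied.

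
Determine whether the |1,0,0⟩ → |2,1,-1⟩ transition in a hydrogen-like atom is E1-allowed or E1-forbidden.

Δl = 1 − 0 = +1; the E1 rule Δl = ±1 is ok.
Δm_l = -1 − (0) = -1. E1 requires Δm_l = 0, ±1: ok.
All E1 selection rules are satisfied.

allowed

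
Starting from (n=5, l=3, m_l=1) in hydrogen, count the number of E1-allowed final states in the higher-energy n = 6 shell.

E1 requires Δl = ±1, so l_f ∈ {2, 4}; with 0 ≤ l_f ≤ n_f−1 = 5, the allowed l_f values are {2, 4}.
For l_f = 2: m_f ∈ {m_i−1, m_i, m_i+1} ∩ [−2, 2] = {0, 1, 2} → 3 states.
For l_f = 4: m_f ∈ {m_i−1, m_i, m_i+1} ∩ [−4, 4] = {0, 1, 2} → 3 states.
Total: 6.

6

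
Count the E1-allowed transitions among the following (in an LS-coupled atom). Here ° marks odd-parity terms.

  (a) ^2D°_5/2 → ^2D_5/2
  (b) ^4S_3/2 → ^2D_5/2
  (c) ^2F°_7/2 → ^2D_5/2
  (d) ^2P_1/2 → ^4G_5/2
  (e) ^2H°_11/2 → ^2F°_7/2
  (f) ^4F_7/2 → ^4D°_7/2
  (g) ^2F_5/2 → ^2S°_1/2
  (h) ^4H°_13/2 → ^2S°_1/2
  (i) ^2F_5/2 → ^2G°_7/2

4

(a) allowed
(b) forbidden (parity, ΔS, ΔL fail)
(c) allowed
(d) forbidden (parity, ΔS, ΔL, ΔJ fail)
(e) forbidden (parity, ΔL, ΔJ fail)
(f) allowed
(g) forbidden (ΔL, ΔJ fail)
(h) forbidden (parity, ΔS, ΔL, ΔJ fail)
(i) allowed
Total allowed: 4 of 9.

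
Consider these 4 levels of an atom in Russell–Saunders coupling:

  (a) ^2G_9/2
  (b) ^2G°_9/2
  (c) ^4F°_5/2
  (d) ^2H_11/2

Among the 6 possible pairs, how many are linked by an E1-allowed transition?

(a)–(b): allowed.
(a)–(c): forbidden (ΔS, ΔJ).
(a)–(d): forbidden (parity).
(b)–(c): forbidden (parity, ΔS, ΔJ).
(b)–(d): allowed.
(c)–(d): forbidden (ΔS, ΔL, ΔJ).
Allowed pairs: 2 of 6.

2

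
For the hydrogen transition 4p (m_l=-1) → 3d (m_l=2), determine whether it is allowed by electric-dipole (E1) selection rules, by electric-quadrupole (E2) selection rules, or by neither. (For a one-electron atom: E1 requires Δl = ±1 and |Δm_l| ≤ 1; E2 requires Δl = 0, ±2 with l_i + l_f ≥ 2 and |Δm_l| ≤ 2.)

Δl = 2 − 1 = +1; l_i + l_f = 3.
Δm_l = +3.
E1 (Δl = ±1, |Δm_l| ≤ 1): not satisfied.
E2 (Δl = 0,±2, l_i+l_f ≥ 2, |Δm_l| ≤ 2): not satisfied.

neither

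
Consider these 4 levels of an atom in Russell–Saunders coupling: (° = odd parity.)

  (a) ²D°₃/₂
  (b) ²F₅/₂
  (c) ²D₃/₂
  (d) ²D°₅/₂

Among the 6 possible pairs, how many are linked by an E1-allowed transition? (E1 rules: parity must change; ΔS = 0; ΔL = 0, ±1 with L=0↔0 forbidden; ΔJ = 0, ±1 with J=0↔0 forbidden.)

(a)–(b): allowed.
(a)–(c): allowed.
(a)–(d): forbidden (parity).
(b)–(c): forbidden (parity).
(b)–(d): allowed.
(c)–(d): allowed.
Allowed pairs: 4 of 6.

4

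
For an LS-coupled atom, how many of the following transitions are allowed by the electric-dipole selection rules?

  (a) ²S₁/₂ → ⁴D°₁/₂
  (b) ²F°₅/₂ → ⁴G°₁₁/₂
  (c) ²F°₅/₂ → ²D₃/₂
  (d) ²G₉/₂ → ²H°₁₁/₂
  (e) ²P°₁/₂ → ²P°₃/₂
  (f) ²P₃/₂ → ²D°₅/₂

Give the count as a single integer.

3

(a) forbidden (ΔS, ΔL fail)
(b) forbidden (parity, ΔS, ΔJ fail)
(c) allowed
(d) allowed
(e) forbidden (parity fails)
(f) allowed
Total allowed: 3 of 6.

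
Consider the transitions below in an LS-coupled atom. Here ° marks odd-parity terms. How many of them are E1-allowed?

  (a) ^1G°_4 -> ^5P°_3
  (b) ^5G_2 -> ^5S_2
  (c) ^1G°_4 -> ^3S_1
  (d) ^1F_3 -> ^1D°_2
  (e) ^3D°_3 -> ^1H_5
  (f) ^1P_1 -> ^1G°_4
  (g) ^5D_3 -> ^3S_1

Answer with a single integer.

(a) forbidden (parity, ΔS, ΔL fail)
(b) forbidden (parity, ΔL fail)
(c) forbidden (ΔS, ΔL, ΔJ fail)
(d) allowed
(e) forbidden (ΔS, ΔL, ΔJ fail)
(f) forbidden (ΔL, ΔJ fail)
(g) forbidden (parity, ΔS, ΔL, ΔJ fail)
Total allowed: 1 of 7.

1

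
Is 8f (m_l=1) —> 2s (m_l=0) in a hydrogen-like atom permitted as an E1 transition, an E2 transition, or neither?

neither

Δl = 0 − 3 = -3; l_i + l_f = 3.
Δm_l = -1.
E1 (Δl = ±1, |Δm_l| ≤ 1): not satisfied.
E2 (Δl = 0,±2, l_i+l_f ≥ 2, |Δm_l| ≤ 2): not satisfied.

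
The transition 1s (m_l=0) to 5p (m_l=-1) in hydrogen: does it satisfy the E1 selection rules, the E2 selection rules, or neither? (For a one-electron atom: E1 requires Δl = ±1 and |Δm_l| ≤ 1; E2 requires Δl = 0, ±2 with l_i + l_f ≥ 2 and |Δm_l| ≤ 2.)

E1

Δl = 1 − 0 = +1; l_i + l_f = 1.
Δm_l = -1.
E1 (Δl = ±1, |Δm_l| ≤ 1): satisfied.
E2 (Δl = 0,±2, l_i+l_f ≥ 2, |Δm_l| ≤ 2): not satisfied.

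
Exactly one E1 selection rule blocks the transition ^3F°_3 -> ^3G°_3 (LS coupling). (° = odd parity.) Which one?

parity

ΔL = 0, ±1 (not L=0↔0): L: 3 → 4, ΔL = +1 — ✓.
ΔJ = 0, ±1 (not J=0↔0): J: 3 → 3, ΔJ = +0 — ✓.
ΔS = 0: S: 1 → 1 — ✓.
Parity must change: odd → odd — ✗.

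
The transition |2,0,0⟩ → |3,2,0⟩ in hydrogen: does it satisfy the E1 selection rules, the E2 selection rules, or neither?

E2

Δl = 2 − 0 = +2; l_i + l_f = 2.
Δm_l = +0.
E1 (Δl = ±1, |Δm_l| ≤ 1): not satisfied.
E2 (Δl = 0,±2, l_i+l_f ≥ 2, |Δm_l| ≤ 2): satisfied.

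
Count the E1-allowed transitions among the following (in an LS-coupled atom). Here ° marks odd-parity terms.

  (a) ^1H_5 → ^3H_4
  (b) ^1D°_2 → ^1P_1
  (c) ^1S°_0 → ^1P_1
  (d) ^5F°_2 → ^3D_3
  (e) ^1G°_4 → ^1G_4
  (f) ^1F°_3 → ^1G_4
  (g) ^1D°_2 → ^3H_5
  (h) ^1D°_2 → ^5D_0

4

(a) forbidden (parity, ΔS fail)
(b) allowed
(c) allowed
(d) forbidden (ΔS fails)
(e) allowed
(f) allowed
(g) forbidden (ΔS, ΔL, ΔJ fail)
(h) forbidden (ΔS, ΔJ fail)
Total allowed: 4 of 8.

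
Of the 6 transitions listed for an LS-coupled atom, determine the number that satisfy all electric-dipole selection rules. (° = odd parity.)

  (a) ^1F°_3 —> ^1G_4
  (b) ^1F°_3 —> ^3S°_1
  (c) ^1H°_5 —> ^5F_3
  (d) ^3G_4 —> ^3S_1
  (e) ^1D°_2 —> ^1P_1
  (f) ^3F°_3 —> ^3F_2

(a) allowed
(b) forbidden (parity, ΔS, ΔL, ΔJ fail)
(c) forbidden (ΔS, ΔL, ΔJ fail)
(d) forbidden (parity, ΔL, ΔJ fail)
(e) allowed
(f) allowed
Total allowed: 3 of 6.

3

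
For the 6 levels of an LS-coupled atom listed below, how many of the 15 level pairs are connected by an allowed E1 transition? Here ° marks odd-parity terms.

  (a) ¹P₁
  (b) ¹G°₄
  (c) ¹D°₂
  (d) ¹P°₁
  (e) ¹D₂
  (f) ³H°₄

(a)–(b): forbidden (ΔL, ΔJ).
(a)–(c): allowed.
(a)–(d): allowed.
(a)–(e): forbidden (parity).
(a)–(f): forbidden (ΔS, ΔL, ΔJ).
(b)–(c): forbidden (parity, ΔL, ΔJ).
(b)–(d): forbidden (parity, ΔL, ΔJ).
(b)–(e): forbidden (ΔL, ΔJ).
(b)–(f): forbidden (parity, ΔS).
(c)–(d): forbidden (parity).
(c)–(e): allowed.
(c)–(f): forbidden (parity, ΔS, ΔL, ΔJ).
(d)–(e): allowed.
(d)–(f): forbidden (parity, ΔS, ΔL, ΔJ).
(e)–(f): forbidden (ΔS, ΔL, ΔJ).
Allowed pairs: 4 of 15.

4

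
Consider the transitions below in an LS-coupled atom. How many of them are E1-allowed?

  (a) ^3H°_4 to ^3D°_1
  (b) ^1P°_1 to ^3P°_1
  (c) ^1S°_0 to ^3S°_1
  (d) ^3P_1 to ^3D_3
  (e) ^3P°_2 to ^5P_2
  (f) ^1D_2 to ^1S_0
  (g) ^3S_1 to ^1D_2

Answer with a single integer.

0

(a) forbidden (parity, ΔL, ΔJ fail)
(b) forbidden (parity, ΔS fail)
(c) forbidden (parity, ΔS, ΔL fail)
(d) forbidden (parity, ΔJ fail)
(e) forbidden (ΔS fails)
(f) forbidden (parity, ΔL, ΔJ fail)
(g) forbidden (parity, ΔS, ΔL fail)
Total allowed: 0 of 7.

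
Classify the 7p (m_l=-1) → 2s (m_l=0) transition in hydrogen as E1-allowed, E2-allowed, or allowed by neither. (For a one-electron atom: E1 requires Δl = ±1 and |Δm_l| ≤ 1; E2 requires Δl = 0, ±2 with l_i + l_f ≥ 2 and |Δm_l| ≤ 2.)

Δl = 0 − 1 = -1; l_i + l_f = 1.
Δm_l = +1.
E1 (Δl = ±1, |Δm_l| ≤ 1): satisfied.
E2 (Δl = 0,±2, l_i+l_f ≥ 2, |Δm_l| ≤ 2): not satisfied.

E1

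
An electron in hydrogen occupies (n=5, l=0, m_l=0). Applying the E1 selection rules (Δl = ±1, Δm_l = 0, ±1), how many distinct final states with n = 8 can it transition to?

E1 requires Δl = ±1, so l_f ∈ {-1, 1}; with 0 ≤ l_f ≤ n_f−1 = 7, the allowed l_f values are {1}.
For l_f = 1: m_f ∈ {m_i−1, m_i, m_i+1} ∩ [−1, 1] = {-1, 0, 1} → 3 states.
Total: 3.

3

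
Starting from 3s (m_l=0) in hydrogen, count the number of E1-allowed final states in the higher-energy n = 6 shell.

E1 requires Δl = ±1, so l_f ∈ {-1, 1}; with 0 ≤ l_f ≤ n_f−1 = 5, the allowed l_f values are {1}.
For l_f = 1: m_f ∈ {m_i−1, m_i, m_i+1} ∩ [−1, 1] = {-1, 0, 1} → 3 states.
Total: 3.

3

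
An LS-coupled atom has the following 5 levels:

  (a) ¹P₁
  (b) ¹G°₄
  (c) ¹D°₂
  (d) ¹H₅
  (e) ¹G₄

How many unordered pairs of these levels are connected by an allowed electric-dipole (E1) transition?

3

(a)–(b): forbidden (ΔL, ΔJ).
(a)–(c): allowed.
(a)–(d): forbidden (parity, ΔL, ΔJ).
(a)–(e): forbidden (parity, ΔL, ΔJ).
(b)–(c): forbidden (parity, ΔL, ΔJ).
(b)–(d): allowed.
(b)–(e): allowed.
(c)–(d): forbidden (ΔL, ΔJ).
(c)–(e): forbidden (ΔL, ΔJ).
(d)–(e): forbidden (parity).
Allowed pairs: 3 of 10.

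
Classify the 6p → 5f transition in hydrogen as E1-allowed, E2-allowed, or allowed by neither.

Δl = 3 − 1 = +2; l_i + l_f = 4.
E1 (Δl = ±1): not satisfied.
E2 (Δl = 0,±2, l_i+l_f ≥ 2): satisfied.

E2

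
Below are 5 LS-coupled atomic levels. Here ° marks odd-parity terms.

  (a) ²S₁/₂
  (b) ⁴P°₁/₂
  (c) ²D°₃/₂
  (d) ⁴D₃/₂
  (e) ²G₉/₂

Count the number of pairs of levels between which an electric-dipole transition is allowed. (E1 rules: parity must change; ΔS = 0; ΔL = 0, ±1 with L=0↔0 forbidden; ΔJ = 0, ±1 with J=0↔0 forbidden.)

1

(a)–(b): forbidden (ΔS).
(a)–(c): forbidden (ΔL).
(a)–(d): forbidden (parity, ΔS, ΔL).
(a)–(e): forbidden (parity, ΔL, ΔJ).
(b)–(c): forbidden (parity, ΔS).
(b)–(d): allowed.
(b)–(e): forbidden (ΔS, ΔL, ΔJ).
(c)–(d): forbidden (ΔS).
(c)–(e): forbidden (ΔL, ΔJ).
(d)–(e): forbidden (parity, ΔS, ΔL, ΔJ).
Allowed pairs: 1 of 10.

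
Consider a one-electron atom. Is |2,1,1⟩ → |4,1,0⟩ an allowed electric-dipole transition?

forbidden

Δl = 1 − 1 = +0; the E1 rule Δl = ±1 is fails.
m_l: 1 → 0 (Δm_l = -1). |Δm_l| ≤ 1 passes.
The transition is electric-dipole forbidden.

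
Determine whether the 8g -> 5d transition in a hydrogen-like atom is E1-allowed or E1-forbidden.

l: 4 → 2 (Δl = -2). Δl = ±1 fails.
The transition is electric-dipole forbidden.

forbidden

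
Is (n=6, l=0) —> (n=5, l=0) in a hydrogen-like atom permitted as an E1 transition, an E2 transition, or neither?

Δl = 0 − 0 = +0; l_i + l_f = 0.
E1 (Δl = ±1): not satisfied.
E2 (Δl = 0,±2, l_i+l_f ≥ 2): not satisfied.

neither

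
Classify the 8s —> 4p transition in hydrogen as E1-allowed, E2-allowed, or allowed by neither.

Δl = 1 − 0 = +1; l_i + l_f = 1.
E1 (Δl = ±1): satisfied.
E2 (Δl = 0,±2, l_i+l_f ≥ 2): not satisfied.

E1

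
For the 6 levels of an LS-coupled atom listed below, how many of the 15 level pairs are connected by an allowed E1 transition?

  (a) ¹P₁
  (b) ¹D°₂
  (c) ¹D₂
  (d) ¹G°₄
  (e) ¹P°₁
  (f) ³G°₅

(a)–(b): allowed.
(a)–(c): forbidden (parity).
(a)–(d): forbidden (ΔL, ΔJ).
(a)–(e): allowed.
(a)–(f): forbidden (ΔS, ΔL, ΔJ).
(b)–(c): allowed.
(b)–(d): forbidden (parity, ΔL, ΔJ).
(b)–(e): forbidden (parity).
(b)–(f): forbidden (parity, ΔS, ΔL, ΔJ).
(c)–(d): forbidden (ΔL, ΔJ).
(c)–(e): allowed.
(c)–(f): forbidden (ΔS, ΔL, ΔJ).
(d)–(e): forbidden (parity, ΔL, ΔJ).
(d)–(f): forbidden (parity, ΔS).
(e)–(f): forbidden (parity, ΔS, ΔL, ΔJ).
Allowed pairs: 4 of 15.

4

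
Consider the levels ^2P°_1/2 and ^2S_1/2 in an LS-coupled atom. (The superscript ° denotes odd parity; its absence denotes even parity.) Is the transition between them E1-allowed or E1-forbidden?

allowed

Parity must change: odd → even — satisfied.
ΔS = 0: S: 1/2 → 1/2 — satisfied.
ΔL = 0, ±1 (not L=0↔0): L: 1 → 0, ΔL = -1 — satisfied.
ΔJ = 0, ±1 (not J=0↔0): J: 1/2 → 1/2, ΔJ = +0 — satisfied.
All four E1 rules are satisfied.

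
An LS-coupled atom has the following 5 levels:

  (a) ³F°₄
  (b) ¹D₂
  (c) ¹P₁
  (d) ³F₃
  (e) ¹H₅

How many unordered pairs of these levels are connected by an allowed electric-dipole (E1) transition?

(a)–(b): forbidden (ΔS, ΔJ).
(a)–(c): forbidden (ΔS, ΔL, ΔJ).
(a)–(d): allowed.
(a)–(e): forbidden (ΔS, ΔL).
(b)–(c): forbidden (parity).
(b)–(d): forbidden (parity, ΔS).
(b)–(e): forbidden (parity, ΔL, ΔJ).
(c)–(d): forbidden (parity, ΔS, ΔL, ΔJ).
(c)–(e): forbidden (parity, ΔL, ΔJ).
(d)–(e): forbidden (parity, ΔS, ΔL, ΔJ).
Allowed pairs: 1 of 10.

1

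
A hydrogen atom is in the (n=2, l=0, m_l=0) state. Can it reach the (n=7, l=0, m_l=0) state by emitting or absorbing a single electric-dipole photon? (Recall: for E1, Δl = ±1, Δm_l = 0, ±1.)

forbidden

Δl = 0 − 0 = +0; the E1 rule Δl = ±1 is fails.
Δm_l = 0 − (0) = +0. E1 requires Δm_l = 0, ±1: ok.
The transition is electric-dipole forbidden.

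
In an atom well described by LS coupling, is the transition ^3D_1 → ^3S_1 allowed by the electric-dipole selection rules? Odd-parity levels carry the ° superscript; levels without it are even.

forbidden

Initial level: S=1, L=2, J=1, parity even. Final level: S=1, L=0, J=1, parity even.
Parity must change: even → even — ✗.
ΔS = 0: S: 1 → 1 — ✓.
ΔL = 0, ±1 (not L=0↔0): L: 2 → 0, ΔL = -2 — ✗.
ΔJ = 0, ±1 (not J=0↔0): J: 1 → 1, ΔJ = +0 — ✓.
Rule(s) violated: parity, ΔL.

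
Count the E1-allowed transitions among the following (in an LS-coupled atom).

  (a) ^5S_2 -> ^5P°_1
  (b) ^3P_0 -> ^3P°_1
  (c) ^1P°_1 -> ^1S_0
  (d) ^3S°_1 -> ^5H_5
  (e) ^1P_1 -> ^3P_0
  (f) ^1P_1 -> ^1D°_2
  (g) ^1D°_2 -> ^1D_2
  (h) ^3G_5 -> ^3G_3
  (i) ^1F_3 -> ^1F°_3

(a) allowed
(b) allowed
(c) allowed
(d) forbidden (ΔS, ΔL, ΔJ fail)
(e) forbidden (parity, ΔS fail)
(f) allowed
(g) allowed
(h) forbidden (parity, ΔJ fail)
(i) allowed
Total allowed: 6 of 9.

6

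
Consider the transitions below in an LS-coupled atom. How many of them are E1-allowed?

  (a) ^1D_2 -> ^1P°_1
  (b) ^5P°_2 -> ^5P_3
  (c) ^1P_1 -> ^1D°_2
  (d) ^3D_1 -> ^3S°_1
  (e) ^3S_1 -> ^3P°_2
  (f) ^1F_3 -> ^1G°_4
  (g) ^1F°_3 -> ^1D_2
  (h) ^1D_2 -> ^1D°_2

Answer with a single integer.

7

(a) allowed
(b) allowed
(c) allowed
(d) forbidden (ΔL fails)
(e) allowed
(f) allowed
(g) allowed
(h) allowed
Total allowed: 7 of 8.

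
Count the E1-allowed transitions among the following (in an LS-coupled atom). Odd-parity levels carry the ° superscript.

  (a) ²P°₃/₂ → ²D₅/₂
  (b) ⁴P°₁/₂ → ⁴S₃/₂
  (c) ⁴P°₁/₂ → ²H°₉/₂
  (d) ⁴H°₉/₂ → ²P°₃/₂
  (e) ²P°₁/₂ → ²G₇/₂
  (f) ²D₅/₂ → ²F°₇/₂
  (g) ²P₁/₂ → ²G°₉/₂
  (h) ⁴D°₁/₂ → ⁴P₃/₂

4

(a) allowed
(b) allowed
(c) forbidden (parity, ΔS, ΔL, ΔJ fail)
(d) forbidden (parity, ΔS, ΔL, ΔJ fail)
(e) forbidden (ΔL, ΔJ fail)
(f) allowed
(g) forbidden (ΔL, ΔJ fail)
(h) allowed
Total allowed: 4 of 8.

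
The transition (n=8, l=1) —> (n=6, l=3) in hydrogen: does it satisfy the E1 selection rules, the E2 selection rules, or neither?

E2

Δl = 3 − 1 = +2; l_i + l_f = 4.
E1 (Δl = ±1): not satisfied.
E2 (Δl = 0,±2, l_i+l_f ≥ 2): satisfied.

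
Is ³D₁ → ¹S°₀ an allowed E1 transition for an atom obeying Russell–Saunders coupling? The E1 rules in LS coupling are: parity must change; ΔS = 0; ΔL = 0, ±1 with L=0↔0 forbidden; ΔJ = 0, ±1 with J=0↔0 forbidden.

forbidden

ΔJ = 0, ±1 (not J=0↔0): J: 1 → 0, ΔJ = -1 — passes.
ΔS = 0: S: 1 → 0 — fails.
Parity must change: even → odd — passes.
ΔL = 0, ±1 (not L=0↔0): L: 2 → 0, ΔL = -2 — fails.
Rule(s) violated: ΔS, ΔL.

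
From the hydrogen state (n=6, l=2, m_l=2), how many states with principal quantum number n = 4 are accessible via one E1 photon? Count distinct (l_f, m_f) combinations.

4

E1 requires Δl = ±1, so l_f ∈ {1, 3}; with 0 ≤ l_f ≤ n_f−1 = 3, the allowed l_f values are {1, 3}.
For l_f = 1: m_f ∈ {m_i−1, m_i, m_i+1} ∩ [−1, 1] = {1} → 1 state.
For l_f = 3: m_f ∈ {m_i−1, m_i, m_i+1} ∩ [−3, 3] = {1, 2, 3} → 3 states.
Total: 4.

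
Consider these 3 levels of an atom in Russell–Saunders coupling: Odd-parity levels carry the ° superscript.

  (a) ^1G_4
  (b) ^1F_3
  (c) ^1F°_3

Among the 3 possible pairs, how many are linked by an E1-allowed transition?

2

(a)–(b): forbidden (parity).
(a)–(c): allowed.
(b)–(c): allowed.
Allowed pairs: 2 of 3.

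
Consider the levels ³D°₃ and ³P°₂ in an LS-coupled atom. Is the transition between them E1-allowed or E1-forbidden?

Initial level: S=1, L=2, J=3, parity odd. Final level: S=1, L=1, J=2, parity odd.
ΔL = 0, ±1 (not L=0↔0): L: 2 → 1, ΔL = -1 — ✓.
Parity must change: odd → odd — ✗.
ΔJ = 0, ±1 (not J=0↔0): J: 3 → 2, ΔJ = -1 — ✓.
ΔS = 0: S: 1 → 1 — ✓.
Rule(s) violated: parity.

forbidden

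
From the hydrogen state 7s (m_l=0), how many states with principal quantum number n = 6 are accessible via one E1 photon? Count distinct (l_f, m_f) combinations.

3

E1 requires Δl = ±1, so l_f ∈ {-1, 1}; with 0 ≤ l_f ≤ n_f−1 = 5, the allowed l_f values are {1}.
For l_f = 1: m_f ∈ {m_i−1, m_i, m_i+1} ∩ [−1, 1] = {-1, 0, 1} → 3 states.
Total: 3.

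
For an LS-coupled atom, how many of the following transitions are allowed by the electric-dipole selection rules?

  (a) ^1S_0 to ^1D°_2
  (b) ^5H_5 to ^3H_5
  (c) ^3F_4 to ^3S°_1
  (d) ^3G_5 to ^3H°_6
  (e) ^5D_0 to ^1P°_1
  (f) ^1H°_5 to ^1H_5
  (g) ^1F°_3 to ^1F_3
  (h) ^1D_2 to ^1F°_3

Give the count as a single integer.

4

(a) forbidden (ΔL, ΔJ fail)
(b) forbidden (parity, ΔS fail)
(c) forbidden (ΔL, ΔJ fail)
(d) allowed
(e) forbidden (ΔS fails)
(f) allowed
(g) allowed
(h) allowed
Total allowed: 4 of 8.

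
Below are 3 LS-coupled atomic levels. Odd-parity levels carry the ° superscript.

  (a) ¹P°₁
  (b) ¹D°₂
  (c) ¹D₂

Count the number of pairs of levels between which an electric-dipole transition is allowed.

2

(a)–(b): forbidden (parity).
(a)–(c): allowed.
(b)–(c): allowed.
Allowed pairs: 2 of 3.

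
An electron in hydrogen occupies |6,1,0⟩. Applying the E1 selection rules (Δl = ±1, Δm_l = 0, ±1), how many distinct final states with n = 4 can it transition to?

E1 requires Δl = ±1, so l_f ∈ {0, 2}; with 0 ≤ l_f ≤ n_f−1 = 3, the allowed l_f values are {0, 2}.
For l_f = 0: m_f ∈ {m_i−1, m_i, m_i+1} ∩ [−0, 0] = {0} → 1 state.
For l_f = 2: m_f ∈ {m_i−1, m_i, m_i+1} ∩ [−2, 2] = {-1, 0, 1} → 3 states.
Total: 4.

4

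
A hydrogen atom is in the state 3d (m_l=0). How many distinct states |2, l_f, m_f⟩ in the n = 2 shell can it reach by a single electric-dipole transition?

E1 requires Δl = ±1, so l_f ∈ {1, 3}; with 0 ≤ l_f ≤ n_f−1 = 1, the allowed l_f values are {1}.
For l_f = 1: m_f ∈ {m_i−1, m_i, m_i+1} ∩ [−1, 1] = {-1, 0, 1} → 3 states.
Total: 3.

3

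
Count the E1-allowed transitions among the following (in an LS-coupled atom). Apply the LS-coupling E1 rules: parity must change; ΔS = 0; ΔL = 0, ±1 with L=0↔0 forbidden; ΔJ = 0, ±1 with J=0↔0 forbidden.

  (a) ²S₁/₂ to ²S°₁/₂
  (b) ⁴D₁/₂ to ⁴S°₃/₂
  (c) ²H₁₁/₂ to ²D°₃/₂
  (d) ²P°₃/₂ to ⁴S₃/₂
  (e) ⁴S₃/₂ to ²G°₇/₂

0

(a) forbidden (ΔL fails)
(b) forbidden (ΔL fails)
(c) forbidden (ΔL, ΔJ fail)
(d) forbidden (ΔS fails)
(e) forbidden (ΔS, ΔL, ΔJ fail)
Total allowed: 0 of 5.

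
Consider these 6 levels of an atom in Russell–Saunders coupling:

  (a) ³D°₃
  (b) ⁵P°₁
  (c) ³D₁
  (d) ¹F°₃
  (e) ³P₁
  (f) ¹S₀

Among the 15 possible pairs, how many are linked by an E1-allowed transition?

0

(a)–(b): forbidden (parity, ΔS, ΔJ).
(a)–(c): forbidden (ΔJ).
(a)–(d): forbidden (parity, ΔS).
(a)–(e): forbidden (ΔJ).
(a)–(f): forbidden (ΔS, ΔL, ΔJ).
(b)–(c): forbidden (ΔS).
(b)–(d): forbidden (parity, ΔS, ΔL, ΔJ).
(b)–(e): forbidden (ΔS).
(b)–(f): forbidden (ΔS).
(c)–(d): forbidden (ΔS, ΔJ).
(c)–(e): forbidden (parity).
(c)–(f): forbidden (parity, ΔS, ΔL).
(d)–(e): forbidden (ΔS, ΔL, ΔJ).
(d)–(f): forbidden (ΔL, ΔJ).
(e)–(f): forbidden (parity, ΔS).
Allowed pairs: 0 of 15.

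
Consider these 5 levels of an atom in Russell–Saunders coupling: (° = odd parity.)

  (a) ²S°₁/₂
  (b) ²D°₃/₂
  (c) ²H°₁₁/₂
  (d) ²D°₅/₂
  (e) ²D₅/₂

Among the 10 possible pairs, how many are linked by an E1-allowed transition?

(a)–(b): forbidden (parity, ΔL).
(a)–(c): forbidden (parity, ΔL, ΔJ).
(a)–(d): forbidden (parity, ΔL, ΔJ).
(a)–(e): forbidden (ΔL, ΔJ).
(b)–(c): forbidden (parity, ΔL, ΔJ).
(b)–(d): forbidden (parity).
(b)–(e): allowed.
(c)–(d): forbidden (parity, ΔL, ΔJ).
(c)–(e): forbidden (ΔL, ΔJ).
(d)–(e): allowed.
Allowed pairs: 2 of 10.

2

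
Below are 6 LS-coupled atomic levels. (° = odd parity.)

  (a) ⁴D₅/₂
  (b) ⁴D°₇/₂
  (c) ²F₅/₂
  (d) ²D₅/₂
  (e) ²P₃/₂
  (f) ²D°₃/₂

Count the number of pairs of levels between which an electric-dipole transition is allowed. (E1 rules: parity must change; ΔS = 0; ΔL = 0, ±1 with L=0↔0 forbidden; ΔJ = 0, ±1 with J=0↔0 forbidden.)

(a)–(b): allowed.
(a)–(c): forbidden (parity, ΔS).
(a)–(d): forbidden (parity, ΔS).
(a)–(e): forbidden (parity, ΔS).
(a)–(f): forbidden (ΔS).
(b)–(c): forbidden (ΔS).
(b)–(d): forbidden (ΔS).
(b)–(e): forbidden (ΔS, ΔJ).
(b)–(f): forbidden (parity, ΔS, ΔJ).
(c)–(d): forbidden (parity).
(c)–(e): forbidden (parity, ΔL).
(c)–(f): allowed.
(d)–(e): forbidden (parity).
(d)–(f): allowed.
(e)–(f): allowed.
Allowed pairs: 4 of 15.

4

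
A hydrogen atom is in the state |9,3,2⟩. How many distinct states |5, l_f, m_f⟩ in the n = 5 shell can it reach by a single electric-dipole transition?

E1 requires Δl = ±1, so l_f ∈ {2, 4}; with 0 ≤ l_f ≤ n_f−1 = 4, the allowed l_f values are {2, 4}.
For l_f = 2: m_f ∈ {m_i−1, m_i, m_i+1} ∩ [−2, 2] = {1, 2} → 2 states.
For l_f = 4: m_f ∈ {m_i−1, m_i, m_i+1} ∩ [−4, 4] = {1, 2, 3} → 3 states.
Total: 5.

5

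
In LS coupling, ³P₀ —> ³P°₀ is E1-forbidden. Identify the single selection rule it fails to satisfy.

Parity must change: even → odd — passes.
ΔS = 0: S: 1 → 1 — passes.
ΔL = 0, ±1 (not L=0↔0): L: 1 → 1, ΔL = +0 — passes.
ΔJ = 0, ±1 (not J=0↔0): J: 0 → 0, ΔJ = +0 — fails.

the J=0 ↔ J=0 exclusion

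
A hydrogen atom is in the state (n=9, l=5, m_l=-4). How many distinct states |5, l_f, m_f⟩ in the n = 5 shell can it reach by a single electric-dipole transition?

2

E1 requires Δl = ±1, so l_f ∈ {4, 6}; with 0 ≤ l_f ≤ n_f−1 = 4, the allowed l_f values are {4}.
For l_f = 4: m_f ∈ {m_i−1, m_i, m_i+1} ∩ [−4, 4] = {-4, -3} → 2 states.
Total: 2.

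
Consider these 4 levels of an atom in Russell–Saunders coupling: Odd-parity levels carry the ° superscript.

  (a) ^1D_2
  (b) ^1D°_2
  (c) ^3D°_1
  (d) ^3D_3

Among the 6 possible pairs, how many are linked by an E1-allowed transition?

1

(a)–(b): allowed.
(a)–(c): forbidden (ΔS).
(a)–(d): forbidden (parity, ΔS).
(b)–(c): forbidden (parity, ΔS).
(b)–(d): forbidden (ΔS).
(c)–(d): forbidden (ΔJ).
Allowed pairs: 1 of 6.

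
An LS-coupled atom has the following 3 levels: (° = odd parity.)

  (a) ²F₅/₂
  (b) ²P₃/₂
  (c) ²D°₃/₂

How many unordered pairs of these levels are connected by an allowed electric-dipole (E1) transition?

(a)–(b): forbidden (parity, ΔL).
(a)–(c): allowed.
(b)–(c): allowed.
Allowed pairs: 2 of 3.

2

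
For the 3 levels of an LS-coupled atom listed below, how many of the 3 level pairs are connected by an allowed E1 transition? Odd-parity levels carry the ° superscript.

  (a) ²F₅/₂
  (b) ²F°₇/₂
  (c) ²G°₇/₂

(a)–(b): allowed.
(a)–(c): allowed.
(b)–(c): forbidden (parity).
Allowed pairs: 2 of 3.

2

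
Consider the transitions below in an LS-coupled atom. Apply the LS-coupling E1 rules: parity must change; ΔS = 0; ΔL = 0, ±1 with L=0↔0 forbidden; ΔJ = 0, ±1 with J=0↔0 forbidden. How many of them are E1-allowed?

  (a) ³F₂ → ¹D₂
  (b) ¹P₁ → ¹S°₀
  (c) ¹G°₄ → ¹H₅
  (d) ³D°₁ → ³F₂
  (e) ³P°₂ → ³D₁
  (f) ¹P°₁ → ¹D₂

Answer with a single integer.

(a) forbidden (parity, ΔS fail)
(b) allowed
(c) allowed
(d) allowed
(e) allowed
(f) allowed
Total allowed: 5 of 6.

5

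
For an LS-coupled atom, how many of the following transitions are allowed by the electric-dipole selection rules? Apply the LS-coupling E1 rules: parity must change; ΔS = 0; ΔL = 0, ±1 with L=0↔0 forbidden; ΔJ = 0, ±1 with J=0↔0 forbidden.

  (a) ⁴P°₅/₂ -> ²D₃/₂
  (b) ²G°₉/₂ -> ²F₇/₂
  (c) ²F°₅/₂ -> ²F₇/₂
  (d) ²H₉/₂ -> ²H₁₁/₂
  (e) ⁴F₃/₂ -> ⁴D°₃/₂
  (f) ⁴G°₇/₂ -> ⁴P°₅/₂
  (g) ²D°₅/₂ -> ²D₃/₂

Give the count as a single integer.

(a) forbidden (ΔS fails)
(b) allowed
(c) allowed
(d) forbidden (parity fails)
(e) allowed
(f) forbidden (parity, ΔL fail)
(g) allowed
Total allowed: 4 of 7.

4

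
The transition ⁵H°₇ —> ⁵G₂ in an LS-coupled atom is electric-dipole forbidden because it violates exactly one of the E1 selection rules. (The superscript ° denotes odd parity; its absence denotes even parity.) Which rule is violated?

Parity must change: odd → even — satisfied.
ΔS = 0: S: 2 → 2 — satisfied.
ΔL = 0, ±1 (not L=0↔0): L: 5 → 4, ΔL = -1 — satisfied.
ΔJ = 0, ±1 (not J=0↔0): J: 7 → 2, ΔJ = -5 — violated.

the ΔJ = 0, ±1 rule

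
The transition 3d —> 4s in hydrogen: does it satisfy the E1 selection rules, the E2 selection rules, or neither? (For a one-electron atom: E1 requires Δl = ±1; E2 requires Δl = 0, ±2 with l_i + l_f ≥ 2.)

E2

Δl = 0 − 2 = -2; l_i + l_f = 2.
E1 (Δl = ±1): not satisfied.
E2 (Δl = 0,±2, l_i+l_f ≥ 2): satisfied.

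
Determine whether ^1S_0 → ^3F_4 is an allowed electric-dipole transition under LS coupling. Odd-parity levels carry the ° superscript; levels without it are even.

forbidden

Parity must change: even → even — ✗.
ΔS = 0: S: 0 → 1 — ✗.
ΔL = 0, ±1 (not L=0↔0): L: 0 → 3, ΔL = +3 — ✗.
ΔJ = 0, ±1 (not J=0↔0): J: 0 → 4, ΔJ = +4 — ✗.
Rule(s) violated: parity, ΔS, ΔL, ΔJ.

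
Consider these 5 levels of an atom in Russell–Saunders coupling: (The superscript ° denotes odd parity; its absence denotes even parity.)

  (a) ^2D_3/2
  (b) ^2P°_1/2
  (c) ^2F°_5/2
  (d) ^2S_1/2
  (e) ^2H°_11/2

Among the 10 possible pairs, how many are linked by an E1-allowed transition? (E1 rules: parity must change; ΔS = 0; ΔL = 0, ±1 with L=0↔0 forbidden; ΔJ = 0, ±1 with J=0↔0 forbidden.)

(a)–(b): allowed.
(a)–(c): allowed.
(a)–(d): forbidden (parity, ΔL).
(a)–(e): forbidden (ΔL, ΔJ).
(b)–(c): forbidden (parity, ΔL, ΔJ).
(b)–(d): allowed.
(b)–(e): forbidden (parity, ΔL, ΔJ).
(c)–(d): forbidden (ΔL, ΔJ).
(c)–(e): forbidden (parity, ΔL, ΔJ).
(d)–(e): forbidden (ΔL, ΔJ).
Allowed pairs: 3 of 10.

3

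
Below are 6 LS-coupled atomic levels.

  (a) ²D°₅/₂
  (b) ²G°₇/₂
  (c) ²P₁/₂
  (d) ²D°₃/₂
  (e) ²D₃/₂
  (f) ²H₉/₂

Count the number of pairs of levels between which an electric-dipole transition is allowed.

4

(a)–(b): forbidden (parity, ΔL).
(a)–(c): forbidden (ΔJ).
(a)–(d): forbidden (parity).
(a)–(e): allowed.
(a)–(f): forbidden (ΔL, ΔJ).
(b)–(c): forbidden (ΔL, ΔJ).
(b)–(d): forbidden (parity, ΔL, ΔJ).
(b)–(e): forbidden (ΔL, ΔJ).
(b)–(f): allowed.
(c)–(d): allowed.
(c)–(e): forbidden (parity).
(c)–(f): forbidden (parity, ΔL, ΔJ).
(d)–(e): allowed.
(d)–(f): forbidden (ΔL, ΔJ).
(e)–(f): forbidden (parity, ΔL, ΔJ).
Allowed pairs: 4 of 15.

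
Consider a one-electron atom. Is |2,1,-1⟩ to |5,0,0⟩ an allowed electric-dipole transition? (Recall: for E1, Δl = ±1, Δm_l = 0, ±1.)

allowed

Initial l = 1, final l = 0, so Δl = -1. E1 requires Δl = ±1: passes.
Δm_l = 0 − (-1) = +1. E1 requires Δm_l = 0, ±1: passes.
All E1 selection rules are satisfied.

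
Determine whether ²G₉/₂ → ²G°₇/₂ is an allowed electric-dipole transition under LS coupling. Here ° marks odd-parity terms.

allowed

Initial level: S=1/2, L=4, J=9/2, parity even. Final level: S=1/2, L=4, J=7/2, parity odd.
Parity must change: even → odd — satisfied.
ΔS = 0: S: 1/2 → 1/2 — satisfied.
ΔL = 0, ±1 (not L=0↔0): L: 4 → 4, ΔL = +0 — satisfied.
ΔJ = 0, ±1 (not J=0↔0): J: 9/2 → 7/2, ΔJ = -1 — satisfied.
All four E1 rules are satisfied.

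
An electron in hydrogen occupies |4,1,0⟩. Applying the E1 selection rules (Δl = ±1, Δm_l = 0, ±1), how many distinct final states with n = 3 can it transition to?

4

E1 requires Δl = ±1, so l_f ∈ {0, 2}; with 0 ≤ l_f ≤ n_f−1 = 2, the allowed l_f values are {0, 2}.
For l_f = 0: m_f ∈ {m_i−1, m_i, m_i+1} ∩ [−0, 0] = {0} → 1 state.
For l_f = 2: m_f ∈ {m_i−1, m_i, m_i+1} ∩ [−2, 2] = {-1, 0, 1} → 3 states.
Total: 4.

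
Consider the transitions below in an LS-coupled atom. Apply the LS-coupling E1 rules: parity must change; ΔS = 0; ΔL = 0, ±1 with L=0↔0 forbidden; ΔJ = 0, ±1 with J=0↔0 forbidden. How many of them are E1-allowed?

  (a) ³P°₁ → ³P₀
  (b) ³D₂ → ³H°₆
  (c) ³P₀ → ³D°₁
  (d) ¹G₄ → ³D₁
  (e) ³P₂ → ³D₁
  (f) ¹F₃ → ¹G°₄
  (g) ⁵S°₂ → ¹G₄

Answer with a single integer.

3

(a) allowed
(b) forbidden (ΔL, ΔJ fail)
(c) allowed
(d) forbidden (parity, ΔS, ΔL, ΔJ fail)
(e) forbidden (parity fails)
(f) allowed
(g) forbidden (ΔS, ΔL, ΔJ fail)
Total allowed: 3 of 7.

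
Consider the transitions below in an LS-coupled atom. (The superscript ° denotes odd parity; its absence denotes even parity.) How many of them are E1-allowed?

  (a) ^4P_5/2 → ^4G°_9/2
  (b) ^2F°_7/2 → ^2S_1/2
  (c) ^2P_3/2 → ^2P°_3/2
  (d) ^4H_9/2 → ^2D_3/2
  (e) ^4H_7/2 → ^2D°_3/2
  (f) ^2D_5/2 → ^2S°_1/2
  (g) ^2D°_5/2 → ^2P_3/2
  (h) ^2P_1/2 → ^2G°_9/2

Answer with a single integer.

2

(a) forbidden (ΔL, ΔJ fail)
(b) forbidden (ΔL, ΔJ fail)
(c) allowed
(d) forbidden (parity, ΔS, ΔL, ΔJ fail)
(e) forbidden (ΔS, ΔL, ΔJ fail)
(f) forbidden (ΔL, ΔJ fail)
(g) allowed
(h) forbidden (ΔL, ΔJ fail)
Total allowed: 2 of 8.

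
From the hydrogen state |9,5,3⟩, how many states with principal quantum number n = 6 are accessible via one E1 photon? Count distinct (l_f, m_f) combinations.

E1 requires Δl = ±1, so l_f ∈ {4, 6}; with 0 ≤ l_f ≤ n_f−1 = 5, the allowed l_f values are {4}.
For l_f = 4: m_f ∈ {m_i−1, m_i, m_i+1} ∩ [−4, 4] = {2, 3, 4} → 3 states.
Total: 3.

3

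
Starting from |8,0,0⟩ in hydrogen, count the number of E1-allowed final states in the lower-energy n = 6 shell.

E1 requires Δl = ±1, so l_f ∈ {-1, 1}; with 0 ≤ l_f ≤ n_f−1 = 5, the allowed l_f values are {1}.
For l_f = 1: m_f ∈ {m_i−1, m_i, m_i+1} ∩ [−1, 1] = {-1, 0, 1} → 3 states.
Total: 3.

3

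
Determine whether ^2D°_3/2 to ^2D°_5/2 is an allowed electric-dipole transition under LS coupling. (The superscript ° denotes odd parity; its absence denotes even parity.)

ΔL = 0, ±1 (not L=0↔0): L: 2 → 2, ΔL = +0 — satisfied.
Parity must change: odd → odd — violated.
ΔS = 0: S: 1/2 → 1/2 — satisfied.
ΔJ = 0, ±1 (not J=0↔0): J: 3/2 → 5/2, ΔJ = +1 — satisfied.
Rule(s) violated: parity.

forbidden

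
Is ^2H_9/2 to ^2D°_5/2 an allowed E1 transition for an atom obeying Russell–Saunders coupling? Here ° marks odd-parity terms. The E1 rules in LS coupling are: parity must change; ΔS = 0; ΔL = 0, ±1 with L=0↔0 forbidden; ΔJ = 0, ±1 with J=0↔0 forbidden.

ΔS = 0: S: 1/2 → 1/2 — passes.
ΔJ = 0, ±1 (not J=0↔0): J: 9/2 → 5/2, ΔJ = -2 — fails.
Parity must change: even → odd — passes.
ΔL = 0, ±1 (not L=0↔0): L: 5 → 2, ΔL = -3 — fails.
Rule(s) violated: ΔL, ΔJ.

forbidden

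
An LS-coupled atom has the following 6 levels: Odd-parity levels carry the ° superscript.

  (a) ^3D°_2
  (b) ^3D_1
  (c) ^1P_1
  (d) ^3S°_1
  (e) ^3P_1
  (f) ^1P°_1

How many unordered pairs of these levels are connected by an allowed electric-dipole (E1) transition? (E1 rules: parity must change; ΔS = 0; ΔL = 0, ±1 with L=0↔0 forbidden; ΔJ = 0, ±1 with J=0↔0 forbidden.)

4

(a)–(b): allowed.
(a)–(c): forbidden (ΔS).
(a)–(d): forbidden (parity, ΔL).
(a)–(e): allowed.
(a)–(f): forbidden (parity, ΔS).
(b)–(c): forbidden (parity, ΔS).
(b)–(d): forbidden (ΔL).
(b)–(e): forbidden (parity).
(b)–(f): forbidden (ΔS).
(c)–(d): forbidden (ΔS).
(c)–(e): forbidden (parity, ΔS).
(c)–(f): allowed.
(d)–(e): allowed.
(d)–(f): forbidden (parity, ΔS).
(e)–(f): forbidden (ΔS).
Allowed pairs: 4 of 15.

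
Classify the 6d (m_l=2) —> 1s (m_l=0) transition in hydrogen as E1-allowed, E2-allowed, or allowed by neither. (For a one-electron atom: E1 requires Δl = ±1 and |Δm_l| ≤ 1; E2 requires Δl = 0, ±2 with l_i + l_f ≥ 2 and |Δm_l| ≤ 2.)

E2

Δl = 0 − 2 = -2; l_i + l_f = 2.
Δm_l = -2.
E1 (Δl = ±1, |Δm_l| ≤ 1): not satisfied.
E2 (Δl = 0,±2, l_i+l_f ≥ 2, |Δm_l| ≤ 2): satisfied.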